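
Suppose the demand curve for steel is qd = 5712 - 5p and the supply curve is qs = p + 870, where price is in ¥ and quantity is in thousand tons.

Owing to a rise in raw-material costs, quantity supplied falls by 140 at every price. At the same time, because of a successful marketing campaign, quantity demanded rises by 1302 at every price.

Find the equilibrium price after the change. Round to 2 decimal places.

1047.33

Initially, 5712 - 5p = p + 870, so 4842 = 6p and p = 807, q = 1677.
The new curves are qd = 7014 - 5p (demand) and qs = p + 730 (supply).
Setting them equal: 7014 - 5p = p + 730 → 6284 = 6p, so p = 3142/3 ≈ 1047.3333 and q = 5332/3 ≈ 1777.3333.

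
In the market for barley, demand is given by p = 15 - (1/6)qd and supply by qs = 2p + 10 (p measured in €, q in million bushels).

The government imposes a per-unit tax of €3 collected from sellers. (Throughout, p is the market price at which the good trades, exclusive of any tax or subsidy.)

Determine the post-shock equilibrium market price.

Original equilibrium: 90 - 6p = 2p + 10 gives 80 = 8p, so p = 10 and q = 30.
Since sellers keep the price net of the tax, the effective supply curve becomes qs = 2p + 4.
New equilibrium: 90 - 6p = 2p + 4 ⇒ 86 = 8p ⇒ p = 10.75, q = 25.5.

10.75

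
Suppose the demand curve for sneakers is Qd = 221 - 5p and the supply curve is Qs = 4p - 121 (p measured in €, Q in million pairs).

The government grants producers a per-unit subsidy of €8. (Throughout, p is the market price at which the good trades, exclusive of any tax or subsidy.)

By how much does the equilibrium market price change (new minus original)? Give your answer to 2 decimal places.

Original equilibrium: 221 - 5p = 4p - 121 gives 342 = 9p, so p = 38 and Q = 31.
Since sellers receive the price plus the subsidy, the effective supply curve becomes Qs = 4p - 89.
Clearing the new market: 221 - 5p = 4p - 89, so p = 310/9 ≈ 34.4444 and Q = 439/9 ≈ 48.7778.
Δp = 34.4444 − 38 = -3.56.

-3.56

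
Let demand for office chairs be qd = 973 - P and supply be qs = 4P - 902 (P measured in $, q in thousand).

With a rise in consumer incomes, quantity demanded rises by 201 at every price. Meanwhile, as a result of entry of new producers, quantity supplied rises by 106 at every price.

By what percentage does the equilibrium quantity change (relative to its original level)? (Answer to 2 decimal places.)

Solve the original market: 973 - P = 4P - 902, hence P = 375 and q = 598.
With the change applied: demand qd = 1174 - P, supply qs = 4P - 796.
Clearing the new market: 1174 - P = 4P - 796, so P = 394 and q = 780.
%Δq = (780 − 598) / 598 × 100 = +30.43%.

+30.43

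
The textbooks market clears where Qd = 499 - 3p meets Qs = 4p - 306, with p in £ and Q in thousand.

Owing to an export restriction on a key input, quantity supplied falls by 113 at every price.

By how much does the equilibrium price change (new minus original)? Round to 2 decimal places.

+16.14

Initially, 499 - 3p = 4p - 306, so 805 = 7p and p = 115, Q = 154.
The shock moves the curves to Qd = 499 - 3p and Qs = 4p - 419.
Setting them equal: 499 - 3p = 4p - 419 → 918 = 7p, so p = 918/7 ≈ 131.1429 and Q = 739/7 ≈ 105.5714.
Δp = 131.1429 − 115 = +16.14.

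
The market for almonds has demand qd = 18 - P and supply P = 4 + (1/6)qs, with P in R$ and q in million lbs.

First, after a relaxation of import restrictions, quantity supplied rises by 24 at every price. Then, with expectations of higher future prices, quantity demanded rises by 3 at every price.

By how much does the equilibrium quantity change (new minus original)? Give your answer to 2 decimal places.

Original equilibrium: 18 - P = 6P - 24 gives 42 = 7P, so P = 6 and q = 12.
The new curves are qd = 21 - P (demand) and qs = 6P (supply).
Setting them equal: 21 - P = 6P → 21 = 7P, so P = 3 and q = 18.
Δq = 18 − 12 = +6.00.

+6.00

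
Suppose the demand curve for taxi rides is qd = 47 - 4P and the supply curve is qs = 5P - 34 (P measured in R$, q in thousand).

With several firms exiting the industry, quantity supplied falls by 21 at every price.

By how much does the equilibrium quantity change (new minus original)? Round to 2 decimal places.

Solve the original market: 47 - 4P = 5P - 34, hence P = 9 and q = 11.
After the shift, demand is qd = 47 - 4P and supply is qs = 5P - 55.
Setting them equal: 47 - 4P = 5P - 55 → 102 = 9P, so P = 34/3 ≈ 11.3333 and q = 5/3 ≈ 1.6667.
Δq = 1.6667 − 11 = -9.33.

-9.33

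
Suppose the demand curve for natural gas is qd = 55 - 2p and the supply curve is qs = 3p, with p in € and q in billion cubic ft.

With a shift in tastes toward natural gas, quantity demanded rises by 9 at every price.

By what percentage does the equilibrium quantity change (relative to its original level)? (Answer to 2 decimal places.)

Initially, 55 - 2p = 3p, so 55 = 5p and p = 11, q = 33.
The new curves are qd = 64 - 2p (demand) and qs = 3p (supply).
Clearing the new market: 64 - 2p = 3p, so p = 12.8 and q = 38.4.
%Δq = (38.4 − 33) / 33 × 100 = +16.36%.

+16.36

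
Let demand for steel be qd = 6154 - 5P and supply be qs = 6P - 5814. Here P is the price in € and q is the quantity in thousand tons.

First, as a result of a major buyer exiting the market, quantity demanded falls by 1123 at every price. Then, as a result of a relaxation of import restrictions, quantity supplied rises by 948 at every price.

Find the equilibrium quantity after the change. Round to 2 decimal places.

532.36

Before the shock: 6154 - 5P = 6P - 5814 ⇒ 11968 = 11P ⇒ P = 1088, q = 714.
The shock moves the curves to qd = 5031 - 5P and qs = 6P - 4866.
Clearing the new market: 5031 - 5P = 6P - 4866, so P = 9897/11 ≈ 899.7273 and q = 5856/11 ≈ 532.3636.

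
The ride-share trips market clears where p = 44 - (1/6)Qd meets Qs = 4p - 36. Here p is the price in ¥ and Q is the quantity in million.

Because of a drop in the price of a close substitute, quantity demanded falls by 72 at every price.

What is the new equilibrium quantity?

55.2

Before the shock: 264 - 6p = 4p - 36 ⇒ 300 = 10p ⇒ p = 30, Q = 84.
The new curves are Qd = 192 - 6p (demand) and Qs = 4p - 36 (supply).
Equate the new curves: 192 - 6p = 4p - 36, giving 228 = 10p, p = 22.8, Q = 55.2.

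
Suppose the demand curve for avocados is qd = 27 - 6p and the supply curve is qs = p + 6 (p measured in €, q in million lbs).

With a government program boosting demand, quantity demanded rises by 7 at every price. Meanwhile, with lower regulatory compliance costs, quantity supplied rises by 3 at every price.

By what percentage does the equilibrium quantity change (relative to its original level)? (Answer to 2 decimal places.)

+39.68

Original equilibrium: 27 - 6p = p + 6 gives 21 = 7p, so p = 3 and q = 9.
The shock moves the curves to qd = 34 - 6p and qs = p + 9.
Equate the new curves: 34 - 6p = p + 9, giving 25 = 7p, p = 25/7 ≈ 3.5714, q = 88/7 ≈ 12.5714.
%Δq = (12.5714 − 9) / 9 × 100 = +39.68%.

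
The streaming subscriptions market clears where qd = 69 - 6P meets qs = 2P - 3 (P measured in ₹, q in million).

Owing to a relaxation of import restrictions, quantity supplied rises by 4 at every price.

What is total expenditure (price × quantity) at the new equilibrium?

Before the shock: 69 - 6P = 2P - 3 ⇒ 72 = 8P ⇒ P = 9, q = 15.
The shock moves the curves to qd = 69 - 6P and qs = 2P + 1.
Setting them equal: 69 - 6P = 2P + 1 → 68 = 8P, so P = 8.5 and q = 18.
New expenditure = 8.5 × 18 = 153.

153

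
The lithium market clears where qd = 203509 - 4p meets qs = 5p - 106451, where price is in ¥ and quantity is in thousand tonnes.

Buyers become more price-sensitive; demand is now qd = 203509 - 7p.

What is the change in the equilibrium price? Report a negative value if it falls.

-8610

Solve the original market: 203509 - 4p = 5p - 106451, hence p = 34440 and q = 65749.
The new curves are qd = 203509 - 7p (demand) and qs = 5p - 106451 (supply).
Clearing the new market: 203509 - 7p = 5p - 106451, so p = 25830 and q = 22699.
Δp = 25830 − 34440 = -8610.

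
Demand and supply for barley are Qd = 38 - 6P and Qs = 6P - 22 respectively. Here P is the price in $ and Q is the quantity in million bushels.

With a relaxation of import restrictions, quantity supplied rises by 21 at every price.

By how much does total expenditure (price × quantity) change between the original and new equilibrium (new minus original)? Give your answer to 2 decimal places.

+20.13

Original equilibrium: 38 - 6P = 6P - 22 gives 60 = 12P, so P = 5 and Q = 8.
With the change applied: demand Qd = 38 - 6P, supply Qs = 6P - 1.
New equilibrium: 38 - 6P = 6P - 1 ⇒ 39 = 12P ⇒ P = 3.25, Q = 18.5.
Expenditure moves from 5×8 = 40 to 3.25×18.5 = 60.125; change = +20.13.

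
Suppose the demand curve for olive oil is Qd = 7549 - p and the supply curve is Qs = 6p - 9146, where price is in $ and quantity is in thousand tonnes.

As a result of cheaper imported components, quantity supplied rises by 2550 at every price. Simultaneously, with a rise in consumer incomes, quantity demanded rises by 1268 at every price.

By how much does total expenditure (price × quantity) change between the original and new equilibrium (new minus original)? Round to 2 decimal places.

+2249459.55

Before the shock: 7549 - p = 6p - 9146 ⇒ 16695 = 7p ⇒ p = 2385, Q = 5164.
With the change applied: demand Qd = 8817 - p, supply Qs = 6p - 6596.
Clearing the new market: 8817 - p = 6p - 6596, so p = 15413/7 ≈ 2201.8571 and Q = 46306/7 ≈ 6615.1429.
Expenditure moves from 2385×5164 = 12316140 to 2201.8571×6615.1429 = 14565599.5510; change = +2249459.55.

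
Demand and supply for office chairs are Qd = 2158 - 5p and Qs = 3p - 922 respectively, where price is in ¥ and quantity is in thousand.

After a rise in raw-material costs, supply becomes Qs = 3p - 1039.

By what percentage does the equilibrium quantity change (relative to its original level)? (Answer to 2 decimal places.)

-31.38

Before the shock: 2158 - 5p = 3p - 922 ⇒ 3080 = 8p ⇒ p = 385, Q = 233.
The shock moves the curves to Qd = 2158 - 5p and Qs = 3p - 1039.
Setting them equal: 2158 - 5p = 3p - 1039 → 3197 = 8p, so p = 399.625 and Q = 159.875.
%ΔQ = (159.875 − 233) / 233 × 100 = -31.38%.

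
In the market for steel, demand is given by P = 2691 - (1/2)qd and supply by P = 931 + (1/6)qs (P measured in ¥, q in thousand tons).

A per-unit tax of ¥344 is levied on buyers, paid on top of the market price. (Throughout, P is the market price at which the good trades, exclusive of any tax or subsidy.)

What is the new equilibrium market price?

1285

Before the shock: 5382 - 2P = 6P - 5586 ⇒ 10968 = 8P ⇒ P = 1371, q = 2640.
Since buyers pay the price plus the tax, the effective demand curve becomes qd = 4694 - 2P.
Equate the new curves: 4694 - 2P = 6P - 5586, giving 10280 = 8P, P = 1285, q = 2124.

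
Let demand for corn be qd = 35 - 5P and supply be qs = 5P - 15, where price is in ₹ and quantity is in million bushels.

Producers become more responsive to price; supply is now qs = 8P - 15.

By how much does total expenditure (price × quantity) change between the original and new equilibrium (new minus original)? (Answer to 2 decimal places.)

Initially, 35 - 5P = 5P - 15, so 50 = 10P and P = 5, q = 10.
The shock moves the curves to qd = 35 - 5P and qs = 8P - 15.
New equilibrium: 35 - 5P = 8P - 15 ⇒ 50 = 13P ⇒ P = 50/13 ≈ 3.8462, q = 205/13 ≈ 15.7692.
Expenditure moves from 5×10 = 50 to 3.8462×15.7692 = 60.6509; change = +10.65.

+10.65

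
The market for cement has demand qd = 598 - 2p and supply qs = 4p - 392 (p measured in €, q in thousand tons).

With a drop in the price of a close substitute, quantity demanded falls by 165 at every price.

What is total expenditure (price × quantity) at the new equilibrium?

Before the shock: 598 - 2p = 4p - 392 ⇒ 990 = 6p ⇒ p = 165, q = 268.
The new curves are qd = 433 - 2p (demand) and qs = 4p - 392 (supply).
Clearing the new market: 433 - 2p = 4p - 392, so p = 137.5 and q = 158.
New expenditure = 137.5 × 158 = 21725.

21725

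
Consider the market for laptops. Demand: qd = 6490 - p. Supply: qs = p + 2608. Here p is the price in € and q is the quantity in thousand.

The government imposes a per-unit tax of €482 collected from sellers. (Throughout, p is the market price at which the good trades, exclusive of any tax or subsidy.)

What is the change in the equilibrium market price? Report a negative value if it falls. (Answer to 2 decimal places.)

+241.00

Original equilibrium: 6490 - p = p + 2608 gives 3882 = 2p, so p = 1941 and q = 4549.
Since sellers keep the price net of the tax, the effective supply curve becomes qs = p + 2126.
Equate the new curves: 6490 - p = p + 2126, giving 4364 = 2p, p = 2182, q = 4308.
Δp = 2182 − 1941 = +241.00.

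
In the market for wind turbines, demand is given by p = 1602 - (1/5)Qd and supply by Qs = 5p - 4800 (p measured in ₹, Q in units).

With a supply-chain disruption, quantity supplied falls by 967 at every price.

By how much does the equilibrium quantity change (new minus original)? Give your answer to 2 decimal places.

Before the shock: 8010 - 5p = 5p - 4800 ⇒ 12810 = 10p ⇒ p = 1281, Q = 1605.
After the shift, demand is Qd = 8010 - 5p and supply is Qs = 5p - 5767.
Equate the new curves: 8010 - 5p = 5p - 5767, giving 13777 = 10p, p = 1377.7, Q = 1121.5.
ΔQ = 1121.5 − 1605 = -483.50.

-483.50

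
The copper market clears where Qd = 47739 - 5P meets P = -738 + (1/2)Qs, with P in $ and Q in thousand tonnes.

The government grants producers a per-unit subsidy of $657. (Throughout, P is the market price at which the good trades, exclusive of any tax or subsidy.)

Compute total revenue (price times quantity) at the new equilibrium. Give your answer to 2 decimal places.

100381207.59

Solve the original market: 47739 - 5P = 2P + 1476, hence P = 6609 and Q = 14694.
Since sellers receive the price plus the subsidy, the effective supply curve becomes Qs = 2P + 2790.
New equilibrium: 47739 - 5P = 2P + 2790 ⇒ 44949 = 7P ⇒ P = 44949/7 ≈ 6421.2857, Q = 109428/7 ≈ 15632.5714.
New expenditure = 6421.2857 × 15632.5714 = 100381207.59.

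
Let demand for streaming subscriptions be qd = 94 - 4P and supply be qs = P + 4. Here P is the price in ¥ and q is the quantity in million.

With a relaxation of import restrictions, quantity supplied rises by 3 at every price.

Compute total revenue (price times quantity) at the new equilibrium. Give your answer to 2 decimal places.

Before the shock: 94 - 4P = P + 4 ⇒ 90 = 5P ⇒ P = 18, q = 22.
The new curves are qd = 94 - 4P (demand) and qs = P + 7 (supply).
Equate the new curves: 94 - 4P = P + 7, giving 87 = 5P, P = 17.4, q = 24.4.
New expenditure = 17.4 × 24.4 = 424.56.

424.56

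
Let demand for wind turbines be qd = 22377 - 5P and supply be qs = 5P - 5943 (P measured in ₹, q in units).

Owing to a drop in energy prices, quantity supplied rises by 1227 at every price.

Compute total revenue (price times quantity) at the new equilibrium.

23924473.65

Original equilibrium: 22377 - 5P = 5P - 5943 gives 28320 = 10P, so P = 2832 and q = 8217.
The new curves are qd = 22377 - 5P (demand) and qs = 5P - 4716 (supply).
Equate the new curves: 22377 - 5P = 5P - 4716, giving 27093 = 10P, P = 2709.3, q = 8830.5.
New expenditure = 2709.3 × 8830.5 = 23924473.65.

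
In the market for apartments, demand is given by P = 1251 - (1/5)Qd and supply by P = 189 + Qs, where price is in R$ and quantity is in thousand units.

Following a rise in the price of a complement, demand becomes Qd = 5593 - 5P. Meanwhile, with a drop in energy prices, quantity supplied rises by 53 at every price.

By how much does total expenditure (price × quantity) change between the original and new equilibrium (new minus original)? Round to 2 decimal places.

-168640.64

Solve the original market: 6255 - 5P = P - 189, hence P = 1074 and Q = 885.
With the change applied: demand Qd = 5593 - 5P, supply Qs = P - 136.
Clearing the new market: 5593 - 5P = P - 136, so P = 5729/6 ≈ 954.8333 and Q = 4913/6 ≈ 818.8333.
Expenditure moves from 1074×885 = 950490 to 954.8333×818.8333 = 781849.3611; change = -168640.64.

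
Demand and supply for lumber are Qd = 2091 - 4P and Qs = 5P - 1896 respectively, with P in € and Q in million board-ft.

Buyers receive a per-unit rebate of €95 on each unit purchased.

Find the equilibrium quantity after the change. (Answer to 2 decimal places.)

530.11

Original equilibrium: 2091 - 4P = 5P - 1896 gives 3987 = 9P, so P = 443 and Q = 319.
Since buyers' out-of-pocket price is the market price minus the rebate, the effective demand curve becomes Qd = 2471 - 4P.
Setting them equal: 2471 - 4P = 5P - 1896 → 4367 = 9P, so P = 4367/9 ≈ 485.2222 and Q = 4771/9 ≈ 530.1111.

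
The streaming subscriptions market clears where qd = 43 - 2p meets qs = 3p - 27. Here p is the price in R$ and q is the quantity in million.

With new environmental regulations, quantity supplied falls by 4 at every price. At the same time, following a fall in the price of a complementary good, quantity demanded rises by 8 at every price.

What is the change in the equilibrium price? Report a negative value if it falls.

Before the shock: 43 - 2p = 3p - 27 ⇒ 70 = 5p ⇒ p = 14, q = 15.
The new curves are qd = 51 - 2p (demand) and qs = 3p - 31 (supply).
Clearing the new market: 51 - 2p = 3p - 31, so p = 16.4 and q = 18.2.
Δp = 16.4 − 14 = +2.4.

+2.4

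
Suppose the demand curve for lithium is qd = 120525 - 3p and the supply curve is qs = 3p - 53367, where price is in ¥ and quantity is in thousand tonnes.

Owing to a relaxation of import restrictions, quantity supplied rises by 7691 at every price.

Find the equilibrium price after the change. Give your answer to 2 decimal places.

27700.17

Before the shock: 120525 - 3p = 3p - 53367 ⇒ 173892 = 6p ⇒ p = 28982, q = 33579.
After the shift, demand is qd = 120525 - 3p and supply is qs = 3p - 45676.
New equilibrium: 120525 - 3p = 3p - 45676 ⇒ 166201 = 6p ⇒ p = 166201/6 ≈ 27700.1667, q = 37424.5.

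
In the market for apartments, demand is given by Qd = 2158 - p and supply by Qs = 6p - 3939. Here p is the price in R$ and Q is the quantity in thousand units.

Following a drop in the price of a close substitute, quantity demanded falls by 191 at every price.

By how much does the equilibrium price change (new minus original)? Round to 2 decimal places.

-27.29

Before the shock: 2158 - p = 6p - 3939 ⇒ 6097 = 7p ⇒ p = 871, Q = 1287.
With the change applied: demand Qd = 1967 - p, supply Qs = 6p - 3939.
Clearing the new market: 1967 - p = 6p - 3939, so p = 5906/7 ≈ 843.7143 and Q = 7863/7 ≈ 1123.2857.
Δp = 843.7143 − 871 = -27.29.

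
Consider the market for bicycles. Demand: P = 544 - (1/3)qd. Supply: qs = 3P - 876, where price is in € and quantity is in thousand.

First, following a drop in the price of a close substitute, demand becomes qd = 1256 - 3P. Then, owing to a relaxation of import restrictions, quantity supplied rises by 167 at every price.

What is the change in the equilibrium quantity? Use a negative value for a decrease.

-104.5

Initially, 1632 - 3P = 3P - 876, so 2508 = 6P and P = 418, q = 378.
With the change applied: demand qd = 1256 - 3P, supply qs = 3P - 709.
New equilibrium: 1256 - 3P = 3P - 709 ⇒ 1965 = 6P ⇒ P = 327.5, q = 273.5.
Δq = 273.5 − 378 = -104.5.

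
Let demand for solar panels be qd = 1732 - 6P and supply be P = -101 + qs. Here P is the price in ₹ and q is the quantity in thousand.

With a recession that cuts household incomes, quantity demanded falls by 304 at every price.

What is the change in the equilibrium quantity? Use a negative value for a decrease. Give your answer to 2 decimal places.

-43.43

Before the shock: 1732 - 6P = P + 101 ⇒ 1631 = 7P ⇒ P = 233, q = 334.
After the shift, demand is qd = 1428 - 6P and supply is qs = P + 101.
Clearing the new market: 1428 - 6P = P + 101, so P = 1327/7 ≈ 189.5714 and q = 2034/7 ≈ 290.5714.
Δq = 290.5714 − 334 = -43.43.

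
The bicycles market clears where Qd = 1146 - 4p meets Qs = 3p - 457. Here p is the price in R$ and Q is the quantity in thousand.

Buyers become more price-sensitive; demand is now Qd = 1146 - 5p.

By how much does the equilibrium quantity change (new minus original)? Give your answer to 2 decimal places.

-85.88

Solve the original market: 1146 - 4p = 3p - 457, hence p = 229 and Q = 230.
After the shift, demand is Qd = 1146 - 5p and supply is Qs = 3p - 457.
New equilibrium: 1146 - 5p = 3p - 457 ⇒ 1603 = 8p ⇒ p = 200.375, Q = 144.125.
ΔQ = 144.125 − 230 = -85.88.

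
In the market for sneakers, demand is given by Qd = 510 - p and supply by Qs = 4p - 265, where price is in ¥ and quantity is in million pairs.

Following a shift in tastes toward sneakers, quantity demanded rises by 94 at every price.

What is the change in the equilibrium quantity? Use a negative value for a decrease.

Initially, 510 - p = 4p - 265, so 775 = 5p and p = 155, Q = 355.
The new curves are Qd = 604 - p (demand) and Qs = 4p - 265 (supply).
Clearing the new market: 604 - p = 4p - 265, so p = 173.8 and Q = 430.2.
ΔQ = 430.2 − 355 = +75.2.

+75.2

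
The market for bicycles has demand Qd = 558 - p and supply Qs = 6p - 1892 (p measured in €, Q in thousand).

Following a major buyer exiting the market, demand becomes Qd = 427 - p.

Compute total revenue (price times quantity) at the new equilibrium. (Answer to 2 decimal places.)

Initially, 558 - p = 6p - 1892, so 2450 = 7p and p = 350, Q = 208.
The new curves are Qd = 427 - p (demand) and Qs = 6p - 1892 (supply).
New equilibrium: 427 - p = 6p - 1892 ⇒ 2319 = 7p ⇒ p = 2319/7 ≈ 331.2857, Q = 670/7 ≈ 95.7143.
New expenditure = 331.2857 × 95.7143 = 31708.78.

31708.78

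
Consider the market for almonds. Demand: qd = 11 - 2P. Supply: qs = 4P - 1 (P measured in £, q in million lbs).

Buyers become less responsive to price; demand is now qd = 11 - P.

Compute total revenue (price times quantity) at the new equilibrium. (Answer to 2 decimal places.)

20.64

Initially, 11 - 2P = 4P - 1, so 12 = 6P and P = 2, q = 7.
The shock moves the curves to qd = 11 - P and qs = 4P - 1.
Setting them equal: 11 - P = 4P - 1 → 12 = 5P, so P = 2.4 and q = 8.6.
New expenditure = 2.4 × 8.6 = 20.64.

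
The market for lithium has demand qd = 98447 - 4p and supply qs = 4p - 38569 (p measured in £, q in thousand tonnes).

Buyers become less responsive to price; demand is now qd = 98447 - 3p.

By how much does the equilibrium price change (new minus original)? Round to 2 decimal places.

Before the shock: 98447 - 4p = 4p - 38569 ⇒ 137016 = 8p ⇒ p = 17127, q = 29939.
The new curves are qd = 98447 - 3p (demand) and qs = 4p - 38569 (supply).
Setting them equal: 98447 - 3p = 4p - 38569 → 137016 = 7p, so p = 137016/7 ≈ 19573.7143 and q = 278081/7 ≈ 39725.8571.
Δp = 19573.7143 − 17127 = +2446.71.

+2446.71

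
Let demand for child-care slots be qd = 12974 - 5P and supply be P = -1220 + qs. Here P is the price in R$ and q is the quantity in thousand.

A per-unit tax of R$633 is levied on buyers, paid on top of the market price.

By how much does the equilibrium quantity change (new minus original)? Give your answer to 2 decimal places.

-527.50

Initially, 12974 - 5P = P + 1220, so 11754 = 6P and P = 1959, q = 3179.
Since buyers pay the price plus the tax, the effective demand curve becomes qd = 9809 - 5P.
Setting them equal: 9809 - 5P = P + 1220 → 8589 = 6P, so P = 1431.5 and q = 2651.5.
Δq = 2651.5 − 3179 = -527.50.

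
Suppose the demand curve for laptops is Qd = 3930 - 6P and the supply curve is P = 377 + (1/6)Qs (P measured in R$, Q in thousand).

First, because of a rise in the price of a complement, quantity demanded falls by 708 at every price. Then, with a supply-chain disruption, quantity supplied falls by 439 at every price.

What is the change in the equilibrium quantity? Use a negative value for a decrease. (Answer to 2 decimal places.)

-573.50

Before the shock: 3930 - 6P = 6P - 2262 ⇒ 6192 = 12P ⇒ P = 516, Q = 834.
With the change applied: demand Qd = 3222 - 6P, supply Qs = 6P - 2701.
Equate the new curves: 3222 - 6P = 6P - 2701, giving 5923 = 12P, P = 5923/12 ≈ 493.5833, Q = 260.5.
ΔQ = 260.5 − 834 = -573.50.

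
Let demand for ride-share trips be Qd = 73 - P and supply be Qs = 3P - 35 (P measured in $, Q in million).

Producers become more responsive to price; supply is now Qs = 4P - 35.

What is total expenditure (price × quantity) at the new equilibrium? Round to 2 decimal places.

Initially, 73 - P = 3P - 35, so 108 = 4P and P = 27, Q = 46.
With the change applied: demand Qd = 73 - P, supply Qs = 4P - 35.
New equilibrium: 73 - P = 4P - 35 ⇒ 108 = 5P ⇒ P = 21.6, Q = 51.4.
New expenditure = 21.6 × 51.4 = 1110.24.

1110.24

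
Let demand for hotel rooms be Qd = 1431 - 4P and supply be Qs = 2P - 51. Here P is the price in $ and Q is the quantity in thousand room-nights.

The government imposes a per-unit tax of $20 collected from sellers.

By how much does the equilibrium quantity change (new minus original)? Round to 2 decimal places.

-26.67

Initially, 1431 - 4P = 2P - 51, so 1482 = 6P and P = 247, Q = 443.
Since sellers keep the price net of the tax, the effective supply curve becomes Qs = 2P - 91.
Equate the new curves: 1431 - 4P = 2P - 91, giving 1522 = 6P, P = 761/3 ≈ 253.6667, Q = 1249/3 ≈ 416.3333.
ΔQ = 416.3333 − 443 = -26.67.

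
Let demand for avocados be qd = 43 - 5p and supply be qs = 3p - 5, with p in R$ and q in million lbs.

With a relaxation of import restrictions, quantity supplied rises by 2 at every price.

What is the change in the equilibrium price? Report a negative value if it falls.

Solve the original market: 43 - 5p = 3p - 5, hence p = 6 and q = 13.
The new curves are qd = 43 - 5p (demand) and qs = 3p - 3 (supply).
Equate the new curves: 43 - 5p = 3p - 3, giving 46 = 8p, p = 5.75, q = 14.25.
Δp = 5.75 − 6 = -0.25.

-0.25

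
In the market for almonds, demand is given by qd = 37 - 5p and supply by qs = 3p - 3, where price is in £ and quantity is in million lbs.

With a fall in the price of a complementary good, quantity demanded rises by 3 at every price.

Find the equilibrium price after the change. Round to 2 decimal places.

5.38

Before the shock: 37 - 5p = 3p - 3 ⇒ 40 = 8p ⇒ p = 5, q = 12.
The new curves are qd = 40 - 5p (demand) and qs = 3p - 3 (supply).
Equate the new curves: 40 - 5p = 3p - 3, giving 43 = 8p, p = 5.375, q = 13.125.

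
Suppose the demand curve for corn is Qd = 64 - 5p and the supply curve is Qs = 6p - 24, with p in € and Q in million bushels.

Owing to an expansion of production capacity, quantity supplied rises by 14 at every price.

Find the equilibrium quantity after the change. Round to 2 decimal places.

Original equilibrium: 64 - 5p = 6p - 24 gives 88 = 11p, so p = 8 and Q = 24.
The shock moves the curves to Qd = 64 - 5p and Qs = 6p - 10.
Equate the new curves: 64 - 5p = 6p - 10, giving 74 = 11p, p = 74/11 ≈ 6.7273, Q = 334/11 ≈ 30.3636.

30.36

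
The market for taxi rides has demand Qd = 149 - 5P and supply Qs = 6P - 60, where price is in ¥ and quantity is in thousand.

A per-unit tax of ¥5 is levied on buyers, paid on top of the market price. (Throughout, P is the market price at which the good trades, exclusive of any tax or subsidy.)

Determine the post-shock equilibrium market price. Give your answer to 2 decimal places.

16.73

Original equilibrium: 149 - 5P = 6P - 60 gives 209 = 11P, so P = 19 and Q = 54.
Since buyers pay the price plus the tax, the effective demand curve becomes Qd = 124 - 5P.
Clearing the new market: 124 - 5P = 6P - 60, so P = 184/11 ≈ 16.7273 and Q = 444/11 ≈ 40.3636.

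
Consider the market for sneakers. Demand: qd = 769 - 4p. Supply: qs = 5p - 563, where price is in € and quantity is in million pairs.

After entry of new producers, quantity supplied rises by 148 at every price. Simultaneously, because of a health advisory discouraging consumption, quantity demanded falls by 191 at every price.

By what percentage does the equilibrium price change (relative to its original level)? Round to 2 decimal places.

-25.45

Solve the original market: 769 - 4p = 5p - 563, hence p = 148 and q = 177.
The shock moves the curves to qd = 578 - 4p and qs = 5p - 415.
New equilibrium: 578 - 4p = 5p - 415 ⇒ 993 = 9p ⇒ p = 331/3 ≈ 110.3333, q = 410/3 ≈ 136.6667.
%Δp = (110.3333 − 148) / 148 × 100 = -25.45%.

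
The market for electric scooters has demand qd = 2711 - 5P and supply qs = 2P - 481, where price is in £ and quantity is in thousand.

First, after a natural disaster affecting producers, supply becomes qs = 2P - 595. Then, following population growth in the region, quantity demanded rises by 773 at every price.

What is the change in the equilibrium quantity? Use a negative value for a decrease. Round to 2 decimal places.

Solve the original market: 2711 - 5P = 2P - 481, hence P = 456 and q = 431.
With the change applied: demand qd = 3484 - 5P, supply qs = 2P - 595.
New equilibrium: 3484 - 5P = 2P - 595 ⇒ 4079 = 7P ⇒ P = 4079/7 ≈ 582.7143, q = 3993/7 ≈ 570.4286.
Δq = 570.4286 − 431 = +139.43.

+139.43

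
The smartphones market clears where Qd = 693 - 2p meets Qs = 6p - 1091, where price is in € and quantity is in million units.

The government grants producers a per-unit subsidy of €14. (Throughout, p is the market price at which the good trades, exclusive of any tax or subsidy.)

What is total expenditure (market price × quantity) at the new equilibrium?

Original equilibrium: 693 - 2p = 6p - 1091 gives 1784 = 8p, so p = 223 and Q = 247.
Since sellers receive the price plus the subsidy, the effective supply curve becomes Qs = 6p - 1007.
Setting them equal: 693 - 2p = 6p - 1007 → 1700 = 8p, so p = 212.5 and Q = 268.
New expenditure = 212.5 × 268 = 56950.

56950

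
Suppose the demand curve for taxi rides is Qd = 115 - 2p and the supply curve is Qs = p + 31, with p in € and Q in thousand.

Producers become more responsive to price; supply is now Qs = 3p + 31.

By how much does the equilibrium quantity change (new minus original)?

Initially, 115 - 2p = p + 31, so 84 = 3p and p = 28, Q = 59.
The shock moves the curves to Qd = 115 - 2p and Qs = 3p + 31.
Clearing the new market: 115 - 2p = 3p + 31, so p = 16.8 and Q = 81.4.
ΔQ = 81.4 − 59 = +22.4.

+22.4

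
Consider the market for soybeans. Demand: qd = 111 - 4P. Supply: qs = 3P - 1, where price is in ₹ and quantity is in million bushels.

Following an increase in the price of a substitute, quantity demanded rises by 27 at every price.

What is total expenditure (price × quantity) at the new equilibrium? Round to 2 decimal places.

1163.06

Before the shock: 111 - 4P = 3P - 1 ⇒ 112 = 7P ⇒ P = 16, q = 47.
With the change applied: demand qd = 138 - 4P, supply qs = 3P - 1.
Equate the new curves: 138 - 4P = 3P - 1, giving 139 = 7P, P = 139/7 ≈ 19.8571, q = 410/7 ≈ 58.5714.
New expenditure = 19.8571 × 58.5714 = 1163.06.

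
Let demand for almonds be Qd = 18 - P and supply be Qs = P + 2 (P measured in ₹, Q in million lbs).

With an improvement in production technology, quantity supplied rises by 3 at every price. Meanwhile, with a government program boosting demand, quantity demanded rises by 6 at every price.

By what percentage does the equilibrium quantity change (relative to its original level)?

Before the shock: 18 - P = P + 2 ⇒ 16 = 2P ⇒ P = 8, Q = 10.
The shock moves the curves to Qd = 24 - P and Qs = P + 5.
New equilibrium: 24 - P = P + 5 ⇒ 19 = 2P ⇒ P = 9.5, Q = 14.5.
%ΔQ = (14.5 − 10) / 10 × 100 = +45%.

+45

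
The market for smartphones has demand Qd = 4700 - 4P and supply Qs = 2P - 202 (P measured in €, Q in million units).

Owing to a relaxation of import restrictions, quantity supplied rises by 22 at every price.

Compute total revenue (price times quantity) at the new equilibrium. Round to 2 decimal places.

Solve the original market: 4700 - 4P = 2P - 202, hence P = 817 and Q = 1432.
With the change applied: demand Qd = 4700 - 4P, supply Qs = 2P - 180.
Equate the new curves: 4700 - 4P = 2P - 180, giving 4880 = 6P, P = 2440/3 ≈ 813.3333, Q = 4340/3 ≈ 1446.6667.
New expenditure = 813.3333 × 1446.6667 = 1176622.22.

1176622.22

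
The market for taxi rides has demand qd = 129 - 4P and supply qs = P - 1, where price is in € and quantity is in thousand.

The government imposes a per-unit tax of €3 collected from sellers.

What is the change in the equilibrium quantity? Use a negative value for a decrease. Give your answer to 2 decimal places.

-2.40

Initially, 129 - 4P = P - 1, so 130 = 5P and P = 26, q = 25.
Since sellers keep the price net of the tax, the effective supply curve becomes qs = P - 4.
Equate the new curves: 129 - 4P = P - 4, giving 133 = 5P, P = 26.6, q = 22.6.
Δq = 22.6 − 25 = -2.40.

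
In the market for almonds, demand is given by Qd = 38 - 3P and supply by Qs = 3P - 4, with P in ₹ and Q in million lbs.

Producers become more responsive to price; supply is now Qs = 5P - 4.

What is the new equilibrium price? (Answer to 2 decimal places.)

5.25

Before the shock: 38 - 3P = 3P - 4 ⇒ 42 = 6P ⇒ P = 7, Q = 17.
After the shift, demand is Qd = 38 - 3P and supply is Qs = 5P - 4.
New equilibrium: 38 - 3P = 5P - 4 ⇒ 42 = 8P ⇒ P = 5.25, Q = 22.25.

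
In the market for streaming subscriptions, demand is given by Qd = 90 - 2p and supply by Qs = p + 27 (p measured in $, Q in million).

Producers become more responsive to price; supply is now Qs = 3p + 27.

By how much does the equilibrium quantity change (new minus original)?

Before the shock: 90 - 2p = p + 27 ⇒ 63 = 3p ⇒ p = 21, Q = 48.
The shock moves the curves to Qd = 90 - 2p and Qs = 3p + 27.
Equate the new curves: 90 - 2p = 3p + 27, giving 63 = 5p, p = 12.6, Q = 64.8.
ΔQ = 64.8 − 48 = +16.8.

+16.8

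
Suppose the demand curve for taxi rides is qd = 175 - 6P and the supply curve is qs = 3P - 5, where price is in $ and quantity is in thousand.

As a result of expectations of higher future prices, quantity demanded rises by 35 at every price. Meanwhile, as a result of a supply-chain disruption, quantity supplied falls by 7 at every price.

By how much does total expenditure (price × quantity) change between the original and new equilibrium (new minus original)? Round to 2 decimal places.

Before the shock: 175 - 6P = 3P - 5 ⇒ 180 = 9P ⇒ P = 20, q = 55.
The shock moves the curves to qd = 210 - 6P and qs = 3P - 12.
Equate the new curves: 210 - 6P = 3P - 12, giving 222 = 9P, P = 74/3 ≈ 24.6667, q = 62.
Expenditure moves from 20×55 = 1100 to 24.6667×62 = 1529.3333; change = +429.33.

+429.33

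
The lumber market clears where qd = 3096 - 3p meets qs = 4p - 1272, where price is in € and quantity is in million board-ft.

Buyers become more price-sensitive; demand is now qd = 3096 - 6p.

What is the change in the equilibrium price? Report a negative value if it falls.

Solve the original market: 3096 - 3p = 4p - 1272, hence p = 624 and q = 1224.
The new curves are qd = 3096 - 6p (demand) and qs = 4p - 1272 (supply).
Equate the new curves: 3096 - 6p = 4p - 1272, giving 4368 = 10p, p = 436.8, q = 475.2.
Δp = 436.8 − 624 = -187.2.

-187.2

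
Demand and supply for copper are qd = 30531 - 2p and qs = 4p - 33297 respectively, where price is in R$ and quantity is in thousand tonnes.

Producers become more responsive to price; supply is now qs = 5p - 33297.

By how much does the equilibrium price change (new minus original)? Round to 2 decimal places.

-1519.71

Initially, 30531 - 2p = 4p - 33297, so 63828 = 6p and p = 10638, q = 9255.
After the shift, demand is qd = 30531 - 2p and supply is qs = 5p - 33297.
New equilibrium: 30531 - 2p = 5p - 33297 ⇒ 63828 = 7p ⇒ p = 63828/7 ≈ 9118.2857, q = 86061/7 ≈ 12294.4286.
Δp = 9118.2857 − 10638 = -1519.71.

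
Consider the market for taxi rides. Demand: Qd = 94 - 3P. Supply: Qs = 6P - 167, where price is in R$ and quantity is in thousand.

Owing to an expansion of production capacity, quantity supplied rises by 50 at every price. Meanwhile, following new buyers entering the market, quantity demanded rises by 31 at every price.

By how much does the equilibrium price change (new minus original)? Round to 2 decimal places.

-2.11

Initially, 94 - 3P = 6P - 167, so 261 = 9P and P = 29, Q = 7.
With the change applied: demand Qd = 125 - 3P, supply Qs = 6P - 117.
Setting them equal: 125 - 3P = 6P - 117 → 242 = 9P, so P = 242/9 ≈ 26.8889 and Q = 133/3 ≈ 44.3333.
ΔP = 26.8889 − 29 = -2.11.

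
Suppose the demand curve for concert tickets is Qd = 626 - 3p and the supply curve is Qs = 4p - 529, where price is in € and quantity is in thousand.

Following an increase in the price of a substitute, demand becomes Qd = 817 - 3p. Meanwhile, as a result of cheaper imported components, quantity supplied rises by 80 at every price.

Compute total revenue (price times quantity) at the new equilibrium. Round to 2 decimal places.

Solve the original market: 626 - 3p = 4p - 529, hence p = 165 and Q = 131.
With the change applied: demand Qd = 817 - 3p, supply Qs = 4p - 449.
Equate the new curves: 817 - 3p = 4p - 449, giving 1266 = 7p, p = 1266/7 ≈ 180.8571, Q = 1921/7 ≈ 274.4286.
New expenditure = 180.8571 × 274.4286 = 49632.37.

49632.37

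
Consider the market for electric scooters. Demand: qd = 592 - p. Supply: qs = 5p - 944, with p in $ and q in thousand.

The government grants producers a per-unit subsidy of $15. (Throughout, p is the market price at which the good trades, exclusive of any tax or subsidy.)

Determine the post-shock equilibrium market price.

Solve the original market: 592 - p = 5p - 944, hence p = 256 and q = 336.
Since sellers receive the price plus the subsidy, the effective supply curve becomes qs = 5p - 869.
Equate the new curves: 592 - p = 5p - 869, giving 1461 = 6p, p = 243.5, q = 348.5.

243.5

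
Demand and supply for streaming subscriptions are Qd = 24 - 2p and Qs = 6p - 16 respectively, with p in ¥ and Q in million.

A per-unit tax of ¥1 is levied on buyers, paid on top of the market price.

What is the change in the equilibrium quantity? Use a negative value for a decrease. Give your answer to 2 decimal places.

Solve the original market: 24 - 2p = 6p - 16, hence p = 5 and Q = 14.
Since buyers pay the price plus the tax, the effective demand curve becomes Qd = 22 - 2p.
New equilibrium: 22 - 2p = 6p - 16 ⇒ 38 = 8p ⇒ p = 4.75, Q = 12.5.
ΔQ = 12.5 − 14 = -1.50.

-1.50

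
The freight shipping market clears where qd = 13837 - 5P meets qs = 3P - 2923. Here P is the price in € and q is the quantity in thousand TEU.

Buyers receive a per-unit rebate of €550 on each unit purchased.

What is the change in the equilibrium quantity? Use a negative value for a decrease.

+1031.25

Original equilibrium: 13837 - 5P = 3P - 2923 gives 16760 = 8P, so P = 2095 and q = 3362.
Since buyers' out-of-pocket price is the market price minus the rebate, the effective demand curve becomes qd = 16587 - 5P.
New equilibrium: 16587 - 5P = 3P - 2923 ⇒ 19510 = 8P ⇒ P = 2438.75, q = 4393.25.
Δq = 4393.25 − 3362 = +1031.25.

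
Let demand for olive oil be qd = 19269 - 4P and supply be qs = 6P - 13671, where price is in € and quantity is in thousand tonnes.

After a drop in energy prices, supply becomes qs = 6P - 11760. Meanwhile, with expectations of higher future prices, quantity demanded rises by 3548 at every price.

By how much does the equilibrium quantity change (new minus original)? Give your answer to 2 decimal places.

+2893.20

Before the shock: 19269 - 4P = 6P - 13671 ⇒ 32940 = 10P ⇒ P = 3294, q = 6093.
With the change applied: demand qd = 22817 - 4P, supply qs = 6P - 11760.
Setting them equal: 22817 - 4P = 6P - 11760 → 34577 = 10P, so P = 3457.7 and q = 8986.2.
Δq = 8986.2 − 6093 = +2893.20.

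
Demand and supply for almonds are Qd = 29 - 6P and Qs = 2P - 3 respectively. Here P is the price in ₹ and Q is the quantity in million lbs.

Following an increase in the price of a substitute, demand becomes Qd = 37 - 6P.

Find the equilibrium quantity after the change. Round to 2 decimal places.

7.00

Initially, 29 - 6P = 2P - 3, so 32 = 8P and P = 4, Q = 5.
The shock moves the curves to Qd = 37 - 6P and Qs = 2P - 3.
Equate the new curves: 37 - 6P = 2P - 3, giving 40 = 8P, P = 5, Q = 7.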